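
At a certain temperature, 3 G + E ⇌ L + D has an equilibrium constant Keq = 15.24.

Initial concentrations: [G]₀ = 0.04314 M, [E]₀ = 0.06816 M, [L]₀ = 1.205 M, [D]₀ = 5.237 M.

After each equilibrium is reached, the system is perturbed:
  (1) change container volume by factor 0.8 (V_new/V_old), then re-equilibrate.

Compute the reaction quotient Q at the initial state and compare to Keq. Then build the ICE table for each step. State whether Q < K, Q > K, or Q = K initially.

Q₀ = 1.1532e+06 vs Keq = 15.24 ⇒ Q>K, reverse
Step 1:
                    G           E           L           D
  init        0.04314     0.06816       1.205       5.237
  Δ            0.8885      0.2962     -0.2962     -0.2962
  eq           0.9317      0.3643      0.9088       4.941
  solve Keq expr → x = -0.2962; check Q = 15.24
Then change container volume by factor 0.8 (V_new/V_old).
Step 2:
                    G           E           L           D
  init          1.165      0.4554       1.136       6.176
  Δ           -0.1168    -0.03892     0.03892     0.03892
  eq            1.048      0.4165       1.175       6.215
  solve Keq expr → x = 0.03892; check Q = 15.24

Q₀ = 1.1532e+06; Q > K (proceeds reverse)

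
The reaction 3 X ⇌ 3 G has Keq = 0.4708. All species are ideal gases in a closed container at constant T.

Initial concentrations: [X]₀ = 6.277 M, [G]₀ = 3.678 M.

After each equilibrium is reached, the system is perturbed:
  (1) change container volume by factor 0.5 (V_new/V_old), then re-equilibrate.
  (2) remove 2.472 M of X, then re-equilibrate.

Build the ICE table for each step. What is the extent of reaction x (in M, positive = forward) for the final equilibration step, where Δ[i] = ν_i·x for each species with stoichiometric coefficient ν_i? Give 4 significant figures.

x = -0.3605 M

Q₀ = 0.2012 vs Keq = 0.4708 ⇒ Q<K, forward
Step 1:
                  X         G
  I           6.277     3.678
  C         -0.6778    0.6778
  E           5.599     4.356
  solve Keq expr → x = 0.2259; check Q = 0.4708
Then change container volume by factor 0.5 (V_new/V_old).
Step 2:
                  X         G
  I            11.2     8.712
  C               0         0
  E            11.2     8.712
  solve Keq expr → x = 0; check Q = 0.4708
Then remove 2.472 M of X.
Step 3:
                  X         G
  I           8.726     8.712
  C           1.082    -1.082
  E           9.808      7.63
  solve Keq expr → x = -0.3605; check Q = 0.4708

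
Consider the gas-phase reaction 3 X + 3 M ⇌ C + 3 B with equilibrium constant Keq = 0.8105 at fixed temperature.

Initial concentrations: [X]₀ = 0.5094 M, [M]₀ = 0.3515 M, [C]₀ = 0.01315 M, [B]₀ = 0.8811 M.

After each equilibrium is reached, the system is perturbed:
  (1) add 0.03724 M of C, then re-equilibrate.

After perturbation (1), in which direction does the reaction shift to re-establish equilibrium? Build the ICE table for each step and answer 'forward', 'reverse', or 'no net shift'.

Q₀ = 1.567 vs Keq = 0.8105 ⇒ Q>K, reverse
Step 1:
                  X         M         C         B
  init       0.5094    0.3515   0.01315    0.8811
  Δ         0.01354   0.01354 -0.004515  -0.01354
  eq         0.5229     0.365  0.008635    0.8676
  solve Keq expr → x = -0.004515; check Q = 0.8105
Then add 0.03724 M of C.
Step 2:
                  X         M         C         B
  init       0.5229     0.365   0.04588    0.8676
  Δ         0.06344   0.06344  -0.02115  -0.06344
  eq         0.5864    0.4285   0.02473    0.8041
  solve Keq expr → x = -0.02115; check Q = 0.8105

Direction: reverse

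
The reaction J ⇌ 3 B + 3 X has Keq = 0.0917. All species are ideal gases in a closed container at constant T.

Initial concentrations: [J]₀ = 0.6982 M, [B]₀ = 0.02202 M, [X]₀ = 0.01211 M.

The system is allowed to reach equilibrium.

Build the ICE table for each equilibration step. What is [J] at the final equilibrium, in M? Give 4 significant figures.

[J]_eq = 0.5042 M

Q₀ = 2.7158e-11 vs Keq = 0.0917 ⇒ Q<K, forward
Step 1:
                  J         B         X
  Initial    0.6982   0.02202   0.01211
  Change     -0.194     0.582     0.582
  Equil      0.5042    0.6041    0.5942
  solve Keq expr → x = 0.194; check Q = 0.0917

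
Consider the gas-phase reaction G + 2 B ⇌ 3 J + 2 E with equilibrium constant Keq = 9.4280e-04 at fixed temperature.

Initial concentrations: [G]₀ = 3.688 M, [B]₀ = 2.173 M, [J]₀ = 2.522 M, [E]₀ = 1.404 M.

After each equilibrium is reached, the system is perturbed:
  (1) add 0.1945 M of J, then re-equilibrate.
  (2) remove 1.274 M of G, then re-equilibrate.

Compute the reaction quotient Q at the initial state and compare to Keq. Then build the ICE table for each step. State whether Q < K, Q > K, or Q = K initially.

Q₀ = 1.816 vs Keq = 9.4280e-04 ⇒ Q>K, reverse
Step 1:
                   G          B          J          E
  init         3.688      2.173      2.522      1.404
  Δ           0.5639      1.128     -1.692     -1.128
  eq           4.252      3.301     0.8303     0.2762
  solve Keq expr → x = -0.5639; check Q = 9.4280e-04
Then add 0.1945 M of J.
Step 2:
                   G          B          J          E
  init         4.252      3.301      1.025     0.2762
  Δ          0.02388    0.04776   -0.07164   -0.04776
  eq           4.276      3.349     0.9532     0.2285
  solve Keq expr → x = -0.02388; check Q = 9.4280e-04
Then remove 1.274 M of G.
Step 3:
                   G          B          J          E
  init         3.002      3.349     0.9532     0.2285
  Δ          0.01194    0.02387   -0.03581   -0.02387
  eq           3.014      3.372     0.9174     0.2046
  solve Keq expr → x = -0.01194; check Q = 9.4280e-04

Q₀ = 1.816; Q > K (proceeds reverse)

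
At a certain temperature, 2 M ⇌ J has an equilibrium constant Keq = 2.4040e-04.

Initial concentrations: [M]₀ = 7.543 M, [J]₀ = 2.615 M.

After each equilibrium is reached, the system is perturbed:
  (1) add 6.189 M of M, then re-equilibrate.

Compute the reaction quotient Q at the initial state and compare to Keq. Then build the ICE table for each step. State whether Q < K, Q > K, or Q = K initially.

Q₀ = 0.04596 vs Keq = 2.4040e-04 ⇒ Q>K, reverse
Step 1:
                    M           J
  Initial       7.543       2.615
  Change        5.153      -2.576
  Equil          12.7     0.03875
  solve Keq expr → x = -2.576; check Q = 2.4040e-04
Then add 6.189 M of M.
Step 2:
                    M           J
  Initial       18.88     0.03875
  Change      -0.0923     0.04615
  Equil         18.79      0.0849
  solve Keq expr → x = 0.04615; check Q = 2.4040e-04

Q₀ = 0.04596; Q > K (proceeds reverse)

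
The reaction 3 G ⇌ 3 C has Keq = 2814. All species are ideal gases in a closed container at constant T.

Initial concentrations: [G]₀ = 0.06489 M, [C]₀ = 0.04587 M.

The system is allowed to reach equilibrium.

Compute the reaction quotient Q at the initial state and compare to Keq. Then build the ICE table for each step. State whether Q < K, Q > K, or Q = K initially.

Q₀ = 0.3532 vs Keq = 2814 ⇒ Q<K, forward
Step 1:
                  G         C
  I         0.06489   0.04587
  C        -0.05756   0.05756
  E        0.007326    0.1034
  solve Keq expr → x = 0.01919; check Q = 2814

Q₀ = 0.3532; Q < K (proceeds forward)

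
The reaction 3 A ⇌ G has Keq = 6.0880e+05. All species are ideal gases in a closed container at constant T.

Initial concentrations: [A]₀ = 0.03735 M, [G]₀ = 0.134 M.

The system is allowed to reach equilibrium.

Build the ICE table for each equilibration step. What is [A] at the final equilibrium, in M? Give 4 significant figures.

Q₀ = 2572 vs Keq = 6.0880e+05 ⇒ Q<K, forward
Step 1:
                   A          G
  init       0.03735      0.134
  Δ         -0.03116    0.01039
  eq         0.00619     0.1444
  solve Keq expr → x = 0.01039; check Q = 6.0880e+05

[A]_eq = 0.00619 M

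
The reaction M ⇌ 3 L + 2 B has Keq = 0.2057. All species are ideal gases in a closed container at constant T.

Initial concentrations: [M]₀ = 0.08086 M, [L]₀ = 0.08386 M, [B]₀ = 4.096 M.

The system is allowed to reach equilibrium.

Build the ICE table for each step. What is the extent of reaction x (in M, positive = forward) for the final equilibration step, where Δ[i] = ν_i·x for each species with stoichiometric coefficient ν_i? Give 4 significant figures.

Q₀ = 0.1224 vs Keq = 0.2057 ⇒ Q<K, forward
Step 1:
                    M           L           B
  I           0.08086     0.08386       4.096
  C         -0.004594     0.01378    0.009188
  E           0.07627     0.09764       4.105
  solve Keq expr → x = 0.004594; check Q = 0.2057

x = 0.004594 M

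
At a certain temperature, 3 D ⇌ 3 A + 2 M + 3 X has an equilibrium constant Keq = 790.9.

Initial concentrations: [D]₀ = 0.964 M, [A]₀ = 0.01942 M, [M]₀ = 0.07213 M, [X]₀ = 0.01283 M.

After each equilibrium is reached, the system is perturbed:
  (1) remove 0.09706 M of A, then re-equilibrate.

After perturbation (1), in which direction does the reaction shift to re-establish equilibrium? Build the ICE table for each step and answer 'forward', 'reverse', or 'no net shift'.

Q₀ = 8.9831e-14 vs Keq = 790.9 ⇒ Q<K, forward
Step 1:
                  D         A         M         X
  init        0.964   0.01942   0.07213   0.01283
  Δ         -0.8953    0.8953    0.5969    0.8953
  eq        0.06871    0.9147     0.669    0.9081
  solve Keq expr → x = 0.2984; check Q = 790.9
Then remove 0.09706 M of A.
Step 2:
                  D         A         M         X
  init      0.06871    0.8177     0.669    0.9081
  Δ       -0.006154  0.006154  0.004103  0.006154
  eq        0.06255    0.8238    0.6731    0.9143
  solve Keq expr → x = 0.002051; check Q = 790.9

Direction: forward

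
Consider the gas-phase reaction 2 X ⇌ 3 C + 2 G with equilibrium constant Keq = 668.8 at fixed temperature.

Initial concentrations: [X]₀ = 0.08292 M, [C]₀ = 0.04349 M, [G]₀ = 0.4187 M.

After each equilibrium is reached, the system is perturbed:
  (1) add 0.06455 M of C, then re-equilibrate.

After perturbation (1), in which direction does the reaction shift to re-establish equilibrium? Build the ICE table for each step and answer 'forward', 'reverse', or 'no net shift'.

Direction: reverse

Q₀ = 0.002097 vs Keq = 668.8 ⇒ Q<K, forward
Step 1:
                    X           C           G
  init        0.08292     0.04349      0.4187
  Δ          -0.08161      0.1224     0.08161
  eq         0.001307      0.1659      0.5003
  solve Keq expr → x = 0.04081; check Q = 668.8
Then add 0.06455 M of C.
Step 2:
                    X           C           G
  init       0.001307      0.2305      0.5003
  Δ        8.1257e-04   -0.001219 -8.1257e-04
  eq          0.00212      0.2292      0.4995
  solve Keq expr → x = -4.0628e-04; check Q = 668.8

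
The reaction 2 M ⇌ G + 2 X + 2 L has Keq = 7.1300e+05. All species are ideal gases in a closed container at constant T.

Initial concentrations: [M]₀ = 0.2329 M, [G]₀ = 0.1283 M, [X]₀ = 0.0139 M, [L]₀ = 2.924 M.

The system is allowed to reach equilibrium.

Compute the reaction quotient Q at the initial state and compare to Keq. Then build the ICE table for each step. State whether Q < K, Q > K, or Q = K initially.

Q₀ = 0.003907; Q < K (proceeds forward)

Q₀ = 0.003907 vs Keq = 7.1300e+05 ⇒ Q<K, forward
Step 1:
                   M          G          X          L
  I           0.2329     0.1283     0.0139      2.924
  C          -0.2324     0.1162     0.2324     0.2324
  E       4.5536e-04     0.2445     0.2463      3.156
  solve Keq expr → x = 0.1162; check Q = 7.1300e+05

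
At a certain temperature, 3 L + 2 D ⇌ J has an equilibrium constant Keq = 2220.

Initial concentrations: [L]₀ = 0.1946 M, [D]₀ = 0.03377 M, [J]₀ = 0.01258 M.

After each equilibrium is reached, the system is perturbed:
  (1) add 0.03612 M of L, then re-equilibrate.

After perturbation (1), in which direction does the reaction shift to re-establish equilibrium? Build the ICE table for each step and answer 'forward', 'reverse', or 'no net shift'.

Direction: forward

Q₀ = 1497 vs Keq = 2220 ⇒ Q<K, forward
Step 1:
                  L         D         J
  init       0.1946   0.03377   0.01258
  Δ       -0.004804 -0.003203  0.001601
  eq         0.1898   0.03057   0.01418
  solve Keq expr → x = 0.001601; check Q = 2220
Then add 0.03612 M of L.
Step 2:
                  L         D         J
  init       0.2259   0.03057   0.01418
  Δ       -0.006348 -0.004232  0.002116
  eq         0.2196   0.02633    0.0163
  solve Keq expr → x = 0.002116; check Q = 2220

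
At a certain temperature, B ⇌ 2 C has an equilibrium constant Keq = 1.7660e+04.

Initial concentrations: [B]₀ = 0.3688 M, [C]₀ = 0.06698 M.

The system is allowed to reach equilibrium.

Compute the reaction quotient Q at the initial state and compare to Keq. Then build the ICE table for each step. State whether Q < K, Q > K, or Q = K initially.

Q₀ = 0.01216; Q < K (proceeds forward)

Q₀ = 0.01216 vs Keq = 1.7660e+04 ⇒ Q<K, forward
Step 1:
                   B          C
  I           0.3688    0.06698
  C          -0.3688     0.7375
  E       3.6650e-05     0.8045
  solve Keq expr → x = 0.3688; check Q = 1.7660e+04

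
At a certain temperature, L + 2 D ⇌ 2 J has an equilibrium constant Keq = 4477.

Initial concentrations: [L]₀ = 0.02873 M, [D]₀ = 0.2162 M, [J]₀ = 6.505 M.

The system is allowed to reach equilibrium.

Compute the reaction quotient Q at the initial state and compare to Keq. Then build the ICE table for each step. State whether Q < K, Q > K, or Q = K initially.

Q₀ = 3.1510e+04; Q > K (proceeds reverse)

Q₀ = 3.1510e+04 vs Keq = 4477 ⇒ Q>K, reverse
Step 1:
                    L           D           J
  I           0.02873      0.2162       6.505
  C           0.05601       0.112      -0.112
  E           0.08474      0.3282       6.393
  solve Keq expr → x = -0.05601; check Q = 4477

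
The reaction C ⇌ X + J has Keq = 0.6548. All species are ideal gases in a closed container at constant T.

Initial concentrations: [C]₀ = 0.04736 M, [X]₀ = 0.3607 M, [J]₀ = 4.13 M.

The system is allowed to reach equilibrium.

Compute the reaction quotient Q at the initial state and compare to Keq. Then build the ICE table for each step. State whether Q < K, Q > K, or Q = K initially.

Q₀ = 31.45 vs Keq = 0.6548 ⇒ Q>K, reverse
Step 1:
                   C          X          J
  Initial    0.04736     0.3607       4.13
  Change      0.3011    -0.3011    -0.3011
  Equil       0.3485    0.05959      3.829
  solve Keq expr → x = -0.3011; check Q = 0.6548

Q₀ = 31.45; Q > K (proceeds reverse)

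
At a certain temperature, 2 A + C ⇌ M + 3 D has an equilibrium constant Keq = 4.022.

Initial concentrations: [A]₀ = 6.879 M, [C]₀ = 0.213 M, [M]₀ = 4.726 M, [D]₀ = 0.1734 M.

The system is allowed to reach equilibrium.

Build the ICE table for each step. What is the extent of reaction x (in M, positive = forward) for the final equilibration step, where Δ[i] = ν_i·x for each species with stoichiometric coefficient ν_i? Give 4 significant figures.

Q₀ = 0.002445 vs Keq = 4.022 ⇒ Q<K, forward
Step 1:
                   A          C          M          D
  init         6.879      0.213      4.726     0.1734
  Δ          -0.3991    -0.1996     0.1996     0.5987
  eq            6.48    0.01343      4.926     0.7721
  solve Keq expr → x = 0.1996; check Q = 4.022

x = 0.1996 M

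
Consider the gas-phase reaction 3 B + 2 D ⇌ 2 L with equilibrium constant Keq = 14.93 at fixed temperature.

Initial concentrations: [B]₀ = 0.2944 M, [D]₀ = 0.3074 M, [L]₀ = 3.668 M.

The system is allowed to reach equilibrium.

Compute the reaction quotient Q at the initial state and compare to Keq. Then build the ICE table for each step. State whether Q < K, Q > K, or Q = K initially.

Q₀ = 5580; Q > K (proceeds reverse)

Q₀ = 5580 vs Keq = 14.93 ⇒ Q>K, reverse
Step 1:
                   B          D          L
  init        0.2944     0.3074      3.668
  Δ             0.73     0.4867    -0.4867
  eq           1.024     0.7941      3.181
  solve Keq expr → x = -0.2433; check Q = 14.93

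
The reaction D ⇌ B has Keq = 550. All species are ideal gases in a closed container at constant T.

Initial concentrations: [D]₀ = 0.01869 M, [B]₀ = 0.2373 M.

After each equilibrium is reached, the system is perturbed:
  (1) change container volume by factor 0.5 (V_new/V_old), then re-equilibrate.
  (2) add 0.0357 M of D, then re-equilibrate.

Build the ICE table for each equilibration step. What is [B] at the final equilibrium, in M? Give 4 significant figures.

[B]_eq = 0.5467 M

Q₀ = 12.7 vs Keq = 550 ⇒ Q<K, forward
Step 1:
                  D         B
  I         0.01869    0.2373
  C        -0.01823   0.01823
  E       4.6459e-04    0.2555
  solve Keq expr → x = 0.01823; check Q = 550
Then change container volume by factor 0.5 (V_new/V_old).
Step 2:
                  D         B
  I       9.2918e-04    0.5111
  C               0         0
  E       9.2918e-04    0.5111
  solve Keq expr → x = 0; check Q = 550
Then add 0.0357 M of D.
Step 3:
                  D         B
  I         0.03663    0.5111
  C        -0.03564   0.03564
  E       9.9397e-04    0.5467
  solve Keq expr → x = 0.03564; check Q = 550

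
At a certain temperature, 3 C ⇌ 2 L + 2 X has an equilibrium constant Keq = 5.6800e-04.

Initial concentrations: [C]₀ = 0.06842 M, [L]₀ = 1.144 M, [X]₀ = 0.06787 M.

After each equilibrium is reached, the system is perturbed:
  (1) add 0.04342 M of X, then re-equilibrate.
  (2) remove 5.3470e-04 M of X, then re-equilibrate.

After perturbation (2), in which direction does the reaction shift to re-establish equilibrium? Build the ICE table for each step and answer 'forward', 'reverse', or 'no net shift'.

Q₀ = 18.82 vs Keq = 5.6800e-04 ⇒ Q>K, reverse
Step 1:
                  C         L         X
  Initial   0.06842     1.144   0.06787
  Change    0.09952  -0.06635  -0.06635
  Equil      0.1679     1.078  0.001522
  solve Keq expr → x = -0.03317; check Q = 5.6800e-04
Then add 0.04342 M of X.
Step 2:
                  C         L         X
  Initial    0.1679     1.078   0.04494
  Change    0.06357  -0.04238  -0.04238
  Equil      0.2315     1.035  0.002564
  solve Keq expr → x = -0.02119; check Q = 5.6800e-04
Then remove 5.3470e-04 M of X.
Step 3:
                  C         L         X
  Initial    0.2315     1.035   0.00203
  Change  -7.8069e-04 5.2046e-04 5.2046e-04
  Equil      0.2307     1.036   0.00255
  solve Keq expr → x = 2.6023e-04; check Q = 5.6800e-04

Direction: forward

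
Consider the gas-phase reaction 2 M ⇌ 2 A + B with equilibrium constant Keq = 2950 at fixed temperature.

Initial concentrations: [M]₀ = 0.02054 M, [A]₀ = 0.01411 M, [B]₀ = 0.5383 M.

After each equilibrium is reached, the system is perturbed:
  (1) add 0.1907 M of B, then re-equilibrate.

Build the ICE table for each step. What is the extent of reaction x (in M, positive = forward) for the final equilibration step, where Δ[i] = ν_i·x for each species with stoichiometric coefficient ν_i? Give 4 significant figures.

Q₀ = 0.254 vs Keq = 2950 ⇒ Q<K, forward
Step 1:
                   M          A          B
  init       0.02054    0.01411     0.5383
  Δ         -0.02007    0.02007    0.01004
  eq      4.6605e-04    0.03418     0.5483
  solve Keq expr → x = 0.01004; check Q = 2950
Then add 0.1907 M of B.
Step 2:
                   M          A          B
  init    4.6605e-04    0.03418      0.739
  Δ       7.3824e-05 -7.3824e-05 -3.6912e-05
  eq      5.3988e-04    0.03411      0.739
  solve Keq expr → x = -3.6912e-05; check Q = 2950

x = -3.6912e-05 M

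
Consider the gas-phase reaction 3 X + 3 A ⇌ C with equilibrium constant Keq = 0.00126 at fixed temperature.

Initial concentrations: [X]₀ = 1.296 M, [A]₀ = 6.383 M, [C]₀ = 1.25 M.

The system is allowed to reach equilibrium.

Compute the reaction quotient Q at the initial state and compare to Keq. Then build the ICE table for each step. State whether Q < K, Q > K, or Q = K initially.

Q₀ = 0.002208; Q > K (proceeds reverse)

Q₀ = 0.002208 vs Keq = 0.00126 ⇒ Q>K, reverse
Step 1:
                    X           A           C
  Initial       1.296       6.383        1.25
  Change       0.1939      0.1939    -0.06462
  Equil          1.49       6.577       1.185
  solve Keq expr → x = -0.06462; check Q = 0.00126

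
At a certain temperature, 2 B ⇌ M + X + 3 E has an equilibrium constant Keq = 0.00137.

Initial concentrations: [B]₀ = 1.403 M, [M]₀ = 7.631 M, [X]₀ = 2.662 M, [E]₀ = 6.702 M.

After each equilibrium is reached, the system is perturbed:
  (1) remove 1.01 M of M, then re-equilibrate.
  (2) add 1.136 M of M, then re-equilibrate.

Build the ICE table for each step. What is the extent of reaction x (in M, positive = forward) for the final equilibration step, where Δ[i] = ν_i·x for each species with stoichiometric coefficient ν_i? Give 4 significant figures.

x = -0.006009 M

Q₀ = 3107 vs Keq = 0.00137 ⇒ Q>K, reverse
Step 1:
                   B          M          X          E
  init         1.403      7.631      2.662      6.702
  Δ              4.3      -2.15      -2.15     -6.451
  eq           5.703      5.481     0.5118     0.2514
  solve Keq expr → x = -2.15; check Q = 0.00137
Then remove 1.01 M of M.
Step 2:
                   B          M          X          E
  init         5.703      4.471     0.5118     0.2514
  Δ         -0.01085   0.005423   0.005423    0.01627
  eq           5.693      4.476     0.5172     0.2677
  solve Keq expr → x = 0.005423; check Q = 0.00137
Then add 1.136 M of M.
Step 3:
                   B          M          X          E
  init         5.693      5.612     0.5172     0.2677
  Δ          0.01202  -0.006009  -0.006009   -0.01803
  eq           5.705      5.606     0.5112     0.2496
  solve Keq expr → x = -0.006009; check Q = 0.00137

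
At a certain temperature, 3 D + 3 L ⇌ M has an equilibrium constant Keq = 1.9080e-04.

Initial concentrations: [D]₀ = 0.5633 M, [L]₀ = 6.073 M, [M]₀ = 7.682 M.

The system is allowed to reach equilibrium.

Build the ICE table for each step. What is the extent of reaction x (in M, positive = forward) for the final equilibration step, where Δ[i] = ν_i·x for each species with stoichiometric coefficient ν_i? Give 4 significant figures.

Q₀ = 0.1919 vs Keq = 1.9080e-04 ⇒ Q>K, reverse
Step 1:
                    D           L           M
  init         0.5633       6.073       7.682
  Δ             3.029       3.029       -1.01
  eq            3.593       9.102       6.672
  solve Keq expr → x = -1.01; check Q = 1.9080e-04

x = -1.01 M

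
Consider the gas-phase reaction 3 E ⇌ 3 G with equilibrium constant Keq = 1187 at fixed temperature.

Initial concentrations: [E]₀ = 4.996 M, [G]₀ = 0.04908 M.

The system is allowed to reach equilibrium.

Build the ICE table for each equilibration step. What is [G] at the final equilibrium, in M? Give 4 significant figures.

[G]_eq = 4.61 M

Q₀ = 9.4808e-07 vs Keq = 1187 ⇒ Q<K, forward
Step 1:
                  E         G
  I           4.996   0.04908
  C          -4.561     4.561
  E          0.4354      4.61
  solve Keq expr → x = 1.52; check Q = 1187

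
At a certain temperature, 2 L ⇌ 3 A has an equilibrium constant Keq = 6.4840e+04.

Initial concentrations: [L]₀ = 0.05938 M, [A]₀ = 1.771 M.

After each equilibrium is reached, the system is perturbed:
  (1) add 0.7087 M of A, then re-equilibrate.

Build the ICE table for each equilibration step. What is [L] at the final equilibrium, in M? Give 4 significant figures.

Q₀ = 1575 vs Keq = 6.4840e+04 ⇒ Q<K, forward
Step 1:
                    L           A
  Initial     0.05938       1.771
  Change     -0.04954      0.0743
  Equil      0.009844       1.845
  solve Keq expr → x = 0.02477; check Q = 6.4840e+04
Then add 0.7087 M of A.
Step 2:
                    L           A
  Initial    0.009844       2.554
  Change     0.006099   -0.009148
  Equil       0.01594       2.545
  solve Keq expr → x = -0.003049; check Q = 6.4840e+04

[L]_eq = 0.01594 M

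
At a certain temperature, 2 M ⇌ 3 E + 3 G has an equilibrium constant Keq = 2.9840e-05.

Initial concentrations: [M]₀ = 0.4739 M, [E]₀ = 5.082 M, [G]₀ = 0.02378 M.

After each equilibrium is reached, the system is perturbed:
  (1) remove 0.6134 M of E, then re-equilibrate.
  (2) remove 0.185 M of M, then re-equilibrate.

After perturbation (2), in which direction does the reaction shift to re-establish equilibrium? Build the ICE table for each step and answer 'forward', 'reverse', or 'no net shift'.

Q₀ = 0.007859 vs Keq = 2.9840e-05 ⇒ Q>K, reverse
Step 1:
                   M          E          G
  init        0.4739      5.082    0.02378
  Δ          0.01332   -0.01999   -0.01999
  eq          0.4872      5.062   0.003794
  solve Keq expr → x = -0.006662; check Q = 2.9840e-05
Then remove 0.6134 M of E.
Step 2:
                   M          E          G
  init        0.4872      4.449   0.003794
  Δ       -3.4705e-04 5.2058e-04 5.2058e-04
  eq          0.4869      4.449   0.004315
  solve Keq expr → x = 1.7353e-04; check Q = 2.9840e-05
Then remove 0.185 M of M.
Step 3:
                   M          E          G
  init        0.3019      4.449   0.004315
  Δ       7.8074e-04  -0.001171  -0.001171
  eq          0.3027      4.448   0.003143
  solve Keq expr → x = -3.9037e-04; check Q = 2.9840e-05

Direction: reverse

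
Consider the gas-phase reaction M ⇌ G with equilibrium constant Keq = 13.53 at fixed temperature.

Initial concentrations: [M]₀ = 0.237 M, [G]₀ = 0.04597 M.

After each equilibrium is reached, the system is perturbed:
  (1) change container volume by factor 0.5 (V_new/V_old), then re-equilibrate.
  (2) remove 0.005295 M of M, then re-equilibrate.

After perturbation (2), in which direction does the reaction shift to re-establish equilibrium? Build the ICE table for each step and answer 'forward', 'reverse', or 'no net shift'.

Direction: reverse

Q₀ = 0.194 vs Keq = 13.53 ⇒ Q<K, forward
Step 1:
                  M         G
  init        0.237   0.04597
  Δ         -0.2175    0.2175
  eq        0.01947    0.2635
  solve Keq expr → x = 0.2175; check Q = 13.53
Then change container volume by factor 0.5 (V_new/V_old).
Step 2:
                  M         G
  init      0.03895     0.527
  Δ               0         0
  eq        0.03895     0.527
  solve Keq expr → x = 0; check Q = 13.53
Then remove 0.005295 M of M.
Step 3:
                  M         G
  init      0.03365     0.527
  Δ        0.004931 -0.004931
  eq        0.03859    0.5221
  solve Keq expr → x = -0.004931; check Q = 13.53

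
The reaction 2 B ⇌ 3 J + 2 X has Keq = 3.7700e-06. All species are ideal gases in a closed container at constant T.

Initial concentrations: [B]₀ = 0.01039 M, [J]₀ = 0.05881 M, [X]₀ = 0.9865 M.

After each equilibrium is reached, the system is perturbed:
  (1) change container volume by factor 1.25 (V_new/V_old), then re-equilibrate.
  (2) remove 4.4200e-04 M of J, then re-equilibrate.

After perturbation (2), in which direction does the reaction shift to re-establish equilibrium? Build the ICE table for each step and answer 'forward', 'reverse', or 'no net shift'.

Direction: forward

Q₀ = 1.834 vs Keq = 3.7700e-06 ⇒ Q>K, reverse
Step 1:
                    B           J           X
  init        0.01039     0.05881      0.9865
  Δ           0.03778    -0.05668    -0.03778
  eq          0.04817    0.002134      0.9487
  solve Keq expr → x = -0.01889; check Q = 3.7700e-06
Then change container volume by factor 1.25 (V_new/V_old).
Step 2:
                    B           J           X
  init        0.03854    0.001707       0.759
  Δ       -2.7738e-04  4.1607e-04  2.7738e-04
  eq          0.03826    0.002123      0.7593
  solve Keq expr → x = 1.3869e-04; check Q = 3.7700e-06
Then remove 4.4200e-04 M of J.
Step 3:
                    B           J           X
  init        0.03826    0.001681      0.7593
  Δ       -2.8722e-04  4.3083e-04  2.8722e-04
  eq          0.03797    0.002112      0.7595
  solve Keq expr → x = 1.4361e-04; check Q = 3.7700e-06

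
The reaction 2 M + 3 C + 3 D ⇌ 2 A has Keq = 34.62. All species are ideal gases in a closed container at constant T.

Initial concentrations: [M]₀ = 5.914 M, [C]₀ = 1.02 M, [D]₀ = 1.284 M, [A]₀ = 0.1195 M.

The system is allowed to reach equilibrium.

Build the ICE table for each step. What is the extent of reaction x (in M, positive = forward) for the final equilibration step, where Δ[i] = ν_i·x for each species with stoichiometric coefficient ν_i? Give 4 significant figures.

Q₀ = 1.8175e-04 vs Keq = 34.62 ⇒ Q<K, forward
Step 1:
                  M         C         D         A
  Initial     5.914      1.02     1.284    0.1195
  Change    -0.5624   -0.8436   -0.8436    0.5624
  Equil       5.352    0.1764    0.4404    0.6819
  solve Keq expr → x = 0.2812; check Q = 34.62

x = 0.2812 M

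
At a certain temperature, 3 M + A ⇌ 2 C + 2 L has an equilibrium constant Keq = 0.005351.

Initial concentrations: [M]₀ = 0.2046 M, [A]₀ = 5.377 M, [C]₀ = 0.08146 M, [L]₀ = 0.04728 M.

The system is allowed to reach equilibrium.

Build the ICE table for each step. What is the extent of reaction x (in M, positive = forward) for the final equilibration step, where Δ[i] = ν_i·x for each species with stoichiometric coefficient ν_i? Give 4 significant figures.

x = 0.01816 M

Q₀ = 3.2210e-04 vs Keq = 0.005351 ⇒ Q<K, forward
Step 1:
                    M           A           C           L
  Initial      0.2046       5.377     0.08146     0.04728
  Change     -0.05449    -0.01816     0.03633     0.03633
  Equil        0.1501       5.359      0.1178     0.08361
  solve Keq expr → x = 0.01816; check Q = 0.005351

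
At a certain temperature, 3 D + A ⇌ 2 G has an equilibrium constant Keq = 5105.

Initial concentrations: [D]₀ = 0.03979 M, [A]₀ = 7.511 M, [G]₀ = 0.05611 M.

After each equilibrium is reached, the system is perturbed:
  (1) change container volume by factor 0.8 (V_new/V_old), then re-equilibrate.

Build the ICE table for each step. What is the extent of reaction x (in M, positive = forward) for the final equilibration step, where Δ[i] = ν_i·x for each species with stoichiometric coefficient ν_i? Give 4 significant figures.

Q₀ = 6.654 vs Keq = 5105 ⇒ Q<K, forward
Step 1:
                  D         A         G
  Initial   0.03979     7.511   0.05611
  Change   -0.03433  -0.01144   0.02289
  Equil    0.005462       7.5     0.079
  solve Keq expr → x = 0.01144; check Q = 5105
Then change container volume by factor 0.8 (V_new/V_old).
Step 2:
                  D         A         G
  Initial  0.006828     9.374   0.09874
  Change  -9.1943e-04 -3.0648e-04 6.1295e-04
  Equil    0.005909     9.374   0.09936
  solve Keq expr → x = 3.0648e-04; check Q = 5105

x = 3.0648e-04 M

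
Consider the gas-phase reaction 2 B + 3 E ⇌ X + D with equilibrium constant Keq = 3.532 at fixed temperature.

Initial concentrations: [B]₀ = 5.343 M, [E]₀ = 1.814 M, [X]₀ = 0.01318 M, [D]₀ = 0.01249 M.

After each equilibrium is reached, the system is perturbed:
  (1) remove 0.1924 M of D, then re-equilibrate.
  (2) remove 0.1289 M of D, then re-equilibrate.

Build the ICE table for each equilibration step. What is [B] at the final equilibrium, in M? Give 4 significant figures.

Q₀ = 9.6604e-07 vs Keq = 3.532 ⇒ Q<K, forward
Step 1:
                   B          E          X          D
  I            5.343      1.814    0.01318    0.01249
  C           -1.096     -1.644     0.5479     0.5479
  E            4.247     0.1703     0.5611     0.5604
  solve Keq expr → x = 0.5479; check Q = 3.532
Then remove 0.1924 M of D.
Step 2:
                   B          E          X          D
  I            4.247     0.1703     0.5611      0.368
  C         -0.01363   -0.02044   0.006814   0.006814
  E            4.234     0.1498     0.5679     0.3748
  solve Keq expr → x = 0.006814; check Q = 3.532
Then remove 0.1289 M of D.
Step 3:
                   B          E          X          D
  I            4.234     0.1498     0.5679     0.2459
  C         -0.01192   -0.01789   0.005962   0.005962
  E            4.222     0.1319     0.5739     0.2519
  solve Keq expr → x = 0.005962; check Q = 3.532

[B]_eq = 4.222 M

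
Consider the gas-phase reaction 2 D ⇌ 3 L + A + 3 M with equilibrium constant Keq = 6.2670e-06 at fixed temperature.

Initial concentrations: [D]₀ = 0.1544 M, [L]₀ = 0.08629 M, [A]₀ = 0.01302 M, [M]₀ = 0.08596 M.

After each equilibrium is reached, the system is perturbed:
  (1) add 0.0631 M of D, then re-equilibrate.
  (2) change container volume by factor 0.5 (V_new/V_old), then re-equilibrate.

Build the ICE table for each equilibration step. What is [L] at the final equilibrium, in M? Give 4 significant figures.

Q₀ = 2.2289e-07 vs Keq = 6.2670e-06 ⇒ Q<K, forward
Step 1:
                  D         L         A         M
  init       0.1544   0.08629   0.01302   0.08596
  Δ        -0.02632   0.03948   0.01316   0.03948
  eq         0.1281    0.1258   0.02618    0.1254
  solve Keq expr → x = 0.01316; check Q = 6.2670e-06
Then add 0.0631 M of D.
Step 2:
                  D         L         A         M
  init       0.1912    0.1258   0.02618    0.1254
  Δ        -0.00828   0.01242   0.00414   0.01242
  eq         0.1829    0.1382   0.03032    0.1379
  solve Keq expr → x = 0.00414; check Q = 6.2670e-06
Then change container volume by factor 0.5 (V_new/V_old).
Step 3:
                  D         L         A         M
  init       0.3658    0.2764   0.06064    0.2757
  Δ          0.0616   -0.0924   -0.0308   -0.0924
  eq         0.4274     0.184   0.02984    0.1833
  solve Keq expr → x = -0.0308; check Q = 6.2670e-06

[L]_eq = 0.184 M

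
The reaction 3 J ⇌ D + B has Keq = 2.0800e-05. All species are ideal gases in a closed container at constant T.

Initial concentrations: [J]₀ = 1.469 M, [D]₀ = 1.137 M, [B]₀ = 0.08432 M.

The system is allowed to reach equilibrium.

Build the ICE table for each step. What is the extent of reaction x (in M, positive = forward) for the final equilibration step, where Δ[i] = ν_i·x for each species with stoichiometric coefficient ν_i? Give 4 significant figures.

Q₀ = 0.03024 vs Keq = 2.0800e-05 ⇒ Q>K, reverse
Step 1:
                   J          D          B
  I            1.469      1.137    0.08432
  C           0.2527   -0.08422   -0.08422
  E            1.722      1.053 1.0082e-04
  solve Keq expr → x = -0.08422; check Q = 2.0800e-05

x = -0.08422 M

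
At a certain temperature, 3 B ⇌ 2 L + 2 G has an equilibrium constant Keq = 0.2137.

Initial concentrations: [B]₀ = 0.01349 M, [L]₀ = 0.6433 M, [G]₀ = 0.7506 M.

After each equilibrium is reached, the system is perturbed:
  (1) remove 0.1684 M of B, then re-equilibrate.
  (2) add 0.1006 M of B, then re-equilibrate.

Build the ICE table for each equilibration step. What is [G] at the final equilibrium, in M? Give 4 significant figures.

[G]_eq = 0.423 M

Q₀ = 9.4975e+04 vs Keq = 0.2137 ⇒ Q>K, reverse
Step 1:
                  B         L         G
  init      0.01349    0.6433    0.7506
  Δ          0.4588   -0.3059   -0.3059
  eq         0.4723    0.3374    0.4447
  solve Keq expr → x = -0.1529; check Q = 0.2137
Then remove 0.1684 M of B.
Step 2:
                  B         L         G
  init       0.3039    0.3374    0.4447
  Δ         0.08139  -0.05426  -0.05426
  eq         0.3853    0.2832    0.3905
  solve Keq expr → x = -0.02713; check Q = 0.2137
Then add 0.1006 M of B.
Step 3:
                  B         L         G
  init       0.4859    0.2832    0.3905
  Δ        -0.04886   0.03257   0.03257
  eq          0.437    0.3157     0.423
  solve Keq expr → x = 0.01629; check Q = 0.2137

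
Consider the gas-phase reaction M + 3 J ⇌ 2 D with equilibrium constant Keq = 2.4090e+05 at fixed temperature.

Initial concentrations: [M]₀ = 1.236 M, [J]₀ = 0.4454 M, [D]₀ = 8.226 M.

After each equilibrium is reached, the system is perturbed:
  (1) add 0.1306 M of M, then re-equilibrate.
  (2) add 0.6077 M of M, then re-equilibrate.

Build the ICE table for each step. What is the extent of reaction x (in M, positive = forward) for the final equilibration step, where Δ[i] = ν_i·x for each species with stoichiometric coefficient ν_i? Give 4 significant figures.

x = 0.002568 M

Q₀ = 619.6 vs Keq = 2.4090e+05 ⇒ Q<K, forward
Step 1:
                   M          J          D
  init         1.236     0.4454      8.226
  Δ          -0.1269    -0.3808     0.2539
  eq           1.109    0.06456       8.48
  solve Keq expr → x = 0.1269; check Q = 2.4090e+05
Then add 0.1306 M of M.
Step 2:
                   M          J          D
  init          1.24    0.06456       8.48
  Δ       -7.7713e-04  -0.002331   0.001554
  eq           1.239    0.06223      8.481
  solve Keq expr → x = 7.7713e-04; check Q = 2.4090e+05
Then add 0.6077 M of M.
Step 3:
                   M          J          D
  init         1.847    0.06223      8.481
  Δ        -0.002568  -0.007705   0.005137
  eq           1.844    0.05453      8.487
  solve Keq expr → x = 0.002568; check Q = 2.4090e+05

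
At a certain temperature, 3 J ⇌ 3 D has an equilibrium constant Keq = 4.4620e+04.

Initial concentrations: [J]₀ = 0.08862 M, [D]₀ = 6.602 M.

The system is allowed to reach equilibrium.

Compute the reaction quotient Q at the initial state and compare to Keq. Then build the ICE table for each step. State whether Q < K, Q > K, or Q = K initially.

Q₀ = 4.1346e+05; Q > K (proceeds reverse)

Q₀ = 4.1346e+05 vs Keq = 4.4620e+04 ⇒ Q>K, reverse
Step 1:
                  J         D
  init      0.08862     6.602
  Δ         0.09484  -0.09484
  eq         0.1835     6.507
  solve Keq expr → x = -0.03161; check Q = 4.4620e+04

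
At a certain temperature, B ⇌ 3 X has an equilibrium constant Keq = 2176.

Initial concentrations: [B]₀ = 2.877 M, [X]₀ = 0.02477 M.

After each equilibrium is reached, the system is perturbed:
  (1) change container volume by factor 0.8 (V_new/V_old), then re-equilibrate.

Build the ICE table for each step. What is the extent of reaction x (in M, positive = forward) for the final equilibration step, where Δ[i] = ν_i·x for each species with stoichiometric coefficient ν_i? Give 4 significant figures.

x = -0.1168 M

Q₀ = 5.2825e-06 vs Keq = 2176 ⇒ Q<K, forward
Step 1:
                  B         X
  Initial     2.877   0.02477
  Change     -2.645     7.936
  Equil      0.2318      7.96
  solve Keq expr → x = 2.645; check Q = 2176
Then change container volume by factor 0.8 (V_new/V_old).
Step 2:
                  B         X
  Initial    0.2898      9.95
  Change     0.1168   -0.3505
  Equil      0.4066       9.6
  solve Keq expr → x = -0.1168; check Q = 2176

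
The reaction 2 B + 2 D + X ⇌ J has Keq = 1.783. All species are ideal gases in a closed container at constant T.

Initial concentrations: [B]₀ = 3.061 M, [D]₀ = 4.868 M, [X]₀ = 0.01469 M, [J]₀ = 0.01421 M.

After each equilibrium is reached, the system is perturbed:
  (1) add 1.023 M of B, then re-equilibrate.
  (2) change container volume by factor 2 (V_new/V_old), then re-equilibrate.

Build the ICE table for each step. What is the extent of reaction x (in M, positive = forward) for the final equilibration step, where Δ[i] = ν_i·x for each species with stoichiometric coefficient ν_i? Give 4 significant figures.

x = -3.0781e-04 M

Q₀ = 0.004357 vs Keq = 1.783 ⇒ Q<K, forward
Step 1:
                   B          D          X          J
  init         3.061      4.868    0.01469    0.01421
  Δ         -0.02923   -0.02923   -0.01461    0.01461
  eq           3.032      4.839 7.5120e-05    0.02882
  solve Keq expr → x = 0.01461; check Q = 1.783
Then add 1.023 M of B.
Step 2:
                   B          D          X          J
  init         4.055      4.839 7.5120e-05    0.02882
  Δ       -6.6145e-05 -6.6145e-05 -3.3072e-05 3.3072e-05
  eq           4.055      4.839 4.2047e-05    0.02886
  solve Keq expr → x = 3.3072e-05; check Q = 1.783
Then change container volume by factor 2 (V_new/V_old).
Step 3:
                   B          D          X          J
  init         2.027      2.419 2.1024e-05    0.01443
  Δ       6.1562e-04 6.1562e-04 3.0781e-04 -3.0781e-04
  eq           2.028       2.42 3.2883e-04    0.01412
  solve Keq expr → x = -3.0781e-04; check Q = 1.783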